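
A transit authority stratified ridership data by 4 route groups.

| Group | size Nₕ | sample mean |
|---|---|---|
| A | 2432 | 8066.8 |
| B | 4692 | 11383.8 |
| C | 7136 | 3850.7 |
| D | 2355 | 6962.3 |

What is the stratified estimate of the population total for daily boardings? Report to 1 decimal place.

116906058.9

A: 2432·8066.8 = 19618457.6
B: 4692·11383.8 = 53412789.6
C: 7136·3850.7 = 27478595.2
D: 2355·6962.3 = 16396216.5
τ̂ = Σ Nₕx̄ₕ = 116906058.9.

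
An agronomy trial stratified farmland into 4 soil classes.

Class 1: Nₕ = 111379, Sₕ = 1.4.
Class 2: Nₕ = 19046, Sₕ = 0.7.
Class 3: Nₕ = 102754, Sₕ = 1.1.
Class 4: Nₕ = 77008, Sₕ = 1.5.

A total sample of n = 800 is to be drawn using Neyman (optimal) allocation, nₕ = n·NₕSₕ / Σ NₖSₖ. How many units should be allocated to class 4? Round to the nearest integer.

1: NₕSₕ = 111379·1.4 = 155930.6
2: NₕSₕ = 19046·0.7 = 13332.2
3: NₕSₕ = 102754·1.1 = 113029.4
4: NₕSₕ = 77008·1.5 = 115512
Σ NₕSₕ = 397804.2.
n_4 = 800·115512/397804.2 = 232.299... → 232.

232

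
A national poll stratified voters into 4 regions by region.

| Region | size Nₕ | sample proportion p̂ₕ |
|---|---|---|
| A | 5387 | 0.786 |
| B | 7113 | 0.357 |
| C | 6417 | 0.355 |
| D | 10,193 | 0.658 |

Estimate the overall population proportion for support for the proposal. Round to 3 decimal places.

N = 5387 + 7113 + 6417 + 10193 = 29110.
Overall proportion = Σ (Nₕ/N)·p̂ₕ.
Σ Nₕp̂ₕ = 4234.182 + 2539.341 + 2278.035 + 6706.994 = 15758.552.
15758.552 / 29110 = 0.54134... → 0.541.

0.541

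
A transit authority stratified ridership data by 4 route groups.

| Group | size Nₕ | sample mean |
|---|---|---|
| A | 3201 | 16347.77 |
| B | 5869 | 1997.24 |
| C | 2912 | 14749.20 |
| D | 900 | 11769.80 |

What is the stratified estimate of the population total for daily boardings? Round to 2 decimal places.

Estimate total by summing Nₕ·x̄ₕ over strata.
3201·16347.77 + 5869·1997.24 + 2912·14749.20 + 900·11769.80 = 52329211.77 + 11721801.56 + 42949670.4 + 10592820 = 117593503.73.

117593503.73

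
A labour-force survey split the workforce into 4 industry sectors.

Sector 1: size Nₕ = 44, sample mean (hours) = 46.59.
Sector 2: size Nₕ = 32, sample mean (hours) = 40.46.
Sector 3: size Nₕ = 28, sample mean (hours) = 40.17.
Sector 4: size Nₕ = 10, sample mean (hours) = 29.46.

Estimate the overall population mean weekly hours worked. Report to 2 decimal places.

41.79

x̄_st = (Σ Nₕx̄ₕ) / (Σ Nₕ) = (44·46.59 + 32·40.46 + 28·40.17 + 10·29.46) / 114
= 4764.04 / 114 = 41.7898... → 41.79.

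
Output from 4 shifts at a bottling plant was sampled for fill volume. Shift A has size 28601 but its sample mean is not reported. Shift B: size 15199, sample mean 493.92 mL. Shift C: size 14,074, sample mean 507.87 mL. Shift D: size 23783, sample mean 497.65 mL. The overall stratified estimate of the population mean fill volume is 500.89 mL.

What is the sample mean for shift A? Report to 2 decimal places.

503.85

Σ Nₕx̄ₕ = N·μ, so 28601·x̄_A = 81657·500.89 − (15199·493.92 + 14074·507.87 + 23783·497.65).
= 40901174.73 − 26490462.41 = 14410712.32.
x̄_A = 14410712.32 / 28601 = 503.8534... → 503.85.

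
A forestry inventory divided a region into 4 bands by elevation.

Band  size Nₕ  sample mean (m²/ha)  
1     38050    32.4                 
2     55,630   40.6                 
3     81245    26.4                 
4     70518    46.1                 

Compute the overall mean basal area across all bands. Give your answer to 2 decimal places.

N = 38050 + 55630 + 81245 + 70518 = 245443.
The stratified mean weights each stratum mean by its population share Nₕ/N.
Σ Nₕx̄ₕ = 38050·32.4 + 55630·40.6 + 81245·26.4 + 70518·46.1 = 1232820 + 2258578 + 2144868 + 3250879.8 = 8887145.8.
Divide by N: 8887145.8 / 245443 = 36.2086... → 36.21.

36.21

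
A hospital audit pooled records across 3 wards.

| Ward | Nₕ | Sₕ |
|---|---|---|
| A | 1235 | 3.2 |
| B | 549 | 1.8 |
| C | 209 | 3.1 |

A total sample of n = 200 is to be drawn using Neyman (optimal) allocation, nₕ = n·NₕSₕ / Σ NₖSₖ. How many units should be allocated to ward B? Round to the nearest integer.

35

A: NₕSₕ = 1235·3.2 = 3952
B: NₕSₕ = 549·1.8 = 988.2
C: NₕSₕ = 209·3.1 = 647.9
Σ NₕSₕ = 5588.1.
n_B = 200·988.2/5588.1 = 35.368... → 35.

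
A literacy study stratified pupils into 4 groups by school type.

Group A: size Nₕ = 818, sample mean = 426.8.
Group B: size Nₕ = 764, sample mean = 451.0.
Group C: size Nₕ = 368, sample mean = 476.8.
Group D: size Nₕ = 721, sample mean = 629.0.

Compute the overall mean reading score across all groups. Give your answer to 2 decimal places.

495.19

N = 2671; weights Wₕ = Nₕ/N = (0.3063, 0.2860, 0.1378, 0.2699).
x̄_st = Σ Wₕ·x̄ₕ = 0.3063·426.8 + 0.2860·451.0 + 0.1378·476.8 + 0.2699·629.0 ≈ 495.1920...
→ 495.19.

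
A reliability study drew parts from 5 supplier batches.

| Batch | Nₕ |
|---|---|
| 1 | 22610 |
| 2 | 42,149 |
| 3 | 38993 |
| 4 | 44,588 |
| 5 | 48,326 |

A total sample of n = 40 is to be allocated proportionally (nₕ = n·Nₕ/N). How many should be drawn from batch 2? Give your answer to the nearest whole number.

Share of batch 2 = 42149/196666 = 0.21432.
Allocate 40 × 0.21432 = 8.573... → 9.

9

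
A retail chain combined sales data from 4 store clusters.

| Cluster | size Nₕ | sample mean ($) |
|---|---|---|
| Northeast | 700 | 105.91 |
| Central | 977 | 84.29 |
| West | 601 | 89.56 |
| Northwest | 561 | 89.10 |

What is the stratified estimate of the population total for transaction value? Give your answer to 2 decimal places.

260298.99

Population total = Σ Nₕ·x̄ₕ (each stratum's size times its mean).
700·105.91 + 977·84.29 + 601·89.56 + 561·89.10 = 74137 + 82351.33 + 53825.56 + 49985.1 = 260298.99.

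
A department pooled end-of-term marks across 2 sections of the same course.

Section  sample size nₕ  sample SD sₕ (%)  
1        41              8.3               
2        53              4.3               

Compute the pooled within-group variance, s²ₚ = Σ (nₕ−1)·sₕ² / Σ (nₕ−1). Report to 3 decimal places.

40.403

Degrees of freedom: 40 + 52 = 92.
Σ(nₕ−1)sₕ² = 40·68.89 + 52·18.49 = 3717.08.
s²ₚ = 3717.08 / 92 = 40.40304... → 40.403.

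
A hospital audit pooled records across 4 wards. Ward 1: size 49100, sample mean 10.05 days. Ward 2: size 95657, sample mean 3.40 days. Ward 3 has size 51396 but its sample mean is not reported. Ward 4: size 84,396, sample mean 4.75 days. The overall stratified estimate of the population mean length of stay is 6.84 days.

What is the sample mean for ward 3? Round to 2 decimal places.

13.61

N = 49100 + 95657 + 51396 + 84396 = 280549.
Overall total = μ·N = 6.84·280549 = 1918955.16.
Subtract the known strata: 49100·10.05 + 95657·3.40 + 84396·4.75 = 1219569.8.
Remaining total for ward 3: 1918955.16 − 1219569.8 = 699385.36.
Divide by its size: 699385.36 / 51396 = 13.6078... → 13.61.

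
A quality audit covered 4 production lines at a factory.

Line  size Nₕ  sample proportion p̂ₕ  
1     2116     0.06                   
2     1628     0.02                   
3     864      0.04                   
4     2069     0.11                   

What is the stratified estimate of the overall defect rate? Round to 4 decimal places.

0.0632

N = 2116 + 1628 + 864 + 2069 = 6677.
Overall proportion = Σ (Nₕ/N)·p̂ₕ.
Σ Nₕp̂ₕ = 126.96 + 32.56 + 34.56 + 227.59 = 421.67.
421.67 / 6677 = 0.063153... → 0.0632.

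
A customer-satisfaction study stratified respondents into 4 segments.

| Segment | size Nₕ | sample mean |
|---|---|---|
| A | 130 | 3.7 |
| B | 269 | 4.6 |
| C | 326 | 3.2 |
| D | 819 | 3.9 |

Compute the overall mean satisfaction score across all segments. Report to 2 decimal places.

x̄_st = (Σ Nₕx̄ₕ) / (Σ Nₕ) = (130·3.7 + 269·4.6 + 326·3.2 + 819·3.9) / 1544
= 5955.7 / 1544 = 3.8573... → 3.86.

3.86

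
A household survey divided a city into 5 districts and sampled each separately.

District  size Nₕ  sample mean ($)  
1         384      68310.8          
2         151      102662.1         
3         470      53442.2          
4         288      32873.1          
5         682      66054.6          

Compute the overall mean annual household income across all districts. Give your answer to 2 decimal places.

x̄_st = (Σ Nₕx̄ₕ) / (Σ Nₕ) = (384·68310.8 + 151·102662.1 + 470·53442.2 + 288·32873.1 + 682·66054.6) / 1975
= 121367848.3 / 1975 = 61452.0751... → 61452.08.

61452.08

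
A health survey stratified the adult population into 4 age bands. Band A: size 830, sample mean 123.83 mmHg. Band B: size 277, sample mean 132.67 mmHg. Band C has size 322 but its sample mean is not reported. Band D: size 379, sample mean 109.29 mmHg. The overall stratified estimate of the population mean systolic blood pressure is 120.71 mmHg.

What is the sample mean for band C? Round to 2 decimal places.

Σ Nₕx̄ₕ = N·μ, so 322·x̄_C = 1808·120.71 − (830·123.83 + 277·132.67 + 379·109.29).
= 218243.68 − 180949.4 = 37294.28.
x̄_C = 37294.28 / 322 = 115.8207... → 115.82.

115.82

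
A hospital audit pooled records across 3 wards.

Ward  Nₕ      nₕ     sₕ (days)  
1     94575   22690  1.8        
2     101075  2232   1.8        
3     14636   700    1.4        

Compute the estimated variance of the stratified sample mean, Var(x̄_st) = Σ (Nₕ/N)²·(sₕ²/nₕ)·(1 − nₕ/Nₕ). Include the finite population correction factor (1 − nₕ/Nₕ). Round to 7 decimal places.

0.0003628

N = 210286; Wₕ = Nₕ/N.
ward 1: (94575/210286)²·1.8²/22690·(1 − 22690/94575) = 0.0000219535
ward 2: (101075/210286)²·1.8²/2232·(1 − 2232/101075) = 0.0003279592
ward 3: (14636/210286)²·1.4²/700·(1 − 700/14636) = 0.0000129151
Sum = 0.0003628278 → 0.0003628.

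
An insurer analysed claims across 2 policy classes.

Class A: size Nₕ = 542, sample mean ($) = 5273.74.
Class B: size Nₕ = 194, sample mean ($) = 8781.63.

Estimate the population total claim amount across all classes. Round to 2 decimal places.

4562003.30

A: 542·5273.74 = 2858367.08
B: 194·8781.63 = 1703636.22
τ̂ = Σ Nₕx̄ₕ = 4562003.30.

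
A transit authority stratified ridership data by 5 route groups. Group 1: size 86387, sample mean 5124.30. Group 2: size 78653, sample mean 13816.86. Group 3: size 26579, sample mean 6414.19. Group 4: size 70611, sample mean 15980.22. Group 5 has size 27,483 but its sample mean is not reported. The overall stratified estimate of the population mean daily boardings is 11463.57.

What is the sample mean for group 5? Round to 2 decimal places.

17933.73

N = 86387 + 78653 + 26579 + 70611 + 27483 = 289713.
Overall total = μ·N = 11463.57·289713 = 3321145255.41.
Subtract the known strata: 86387·5124.30 + 78653·13816.86 + 26579·6414.19 + 70611·15980.22 = 2828272464.11.
Remaining total for group 5: 3321145255.41 − 2828272464.11 = 492872791.3.
Divide by its size: 492872791.3 / 27483 = 17933.7333... → 17933.73.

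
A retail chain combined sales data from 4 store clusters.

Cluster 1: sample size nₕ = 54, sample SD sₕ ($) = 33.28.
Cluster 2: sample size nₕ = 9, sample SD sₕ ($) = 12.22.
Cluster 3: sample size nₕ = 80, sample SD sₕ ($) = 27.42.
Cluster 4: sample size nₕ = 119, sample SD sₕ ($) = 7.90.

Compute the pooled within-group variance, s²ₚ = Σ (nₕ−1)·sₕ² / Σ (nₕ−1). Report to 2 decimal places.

490.92

Degrees of freedom: 53 + 8 + 79 + 118 = 258.
Σ(nₕ−1)sₕ² = 53·1107.5584 + 8·149.3284 + 79·751.8564 + 118·62.41 = 126656.258.
s²ₚ = 126656.258 / 258 = 490.9157... → 490.92.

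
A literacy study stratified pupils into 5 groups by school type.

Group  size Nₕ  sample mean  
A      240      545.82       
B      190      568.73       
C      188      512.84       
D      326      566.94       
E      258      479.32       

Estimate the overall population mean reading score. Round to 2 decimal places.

N = 1202; weights Wₕ = Nₕ/N = (0.1997, 0.1581, 0.1564, 0.2712, 0.2146).
x̄_st = Σ Wₕ·x̄ₕ = 0.1997·545.82 + 0.1581·568.73 + 0.1564·512.84 + 0.2712·566.94 + 0.2146·479.32 ≈ 535.7375...
→ 535.74.

535.74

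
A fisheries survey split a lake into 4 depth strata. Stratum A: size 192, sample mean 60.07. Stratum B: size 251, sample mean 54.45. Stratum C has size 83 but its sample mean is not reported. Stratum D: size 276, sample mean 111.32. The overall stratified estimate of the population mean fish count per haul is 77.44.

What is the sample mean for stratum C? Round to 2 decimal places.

74.48

Σ Nₕx̄ₕ = N·μ, so 83·x̄_C = 802·77.44 − (192·60.07 + 251·54.45 + 276·111.32).
= 62106.88 − 55924.71 = 6182.17.
x̄_C = 6182.17 / 83 = 74.4840... → 74.48.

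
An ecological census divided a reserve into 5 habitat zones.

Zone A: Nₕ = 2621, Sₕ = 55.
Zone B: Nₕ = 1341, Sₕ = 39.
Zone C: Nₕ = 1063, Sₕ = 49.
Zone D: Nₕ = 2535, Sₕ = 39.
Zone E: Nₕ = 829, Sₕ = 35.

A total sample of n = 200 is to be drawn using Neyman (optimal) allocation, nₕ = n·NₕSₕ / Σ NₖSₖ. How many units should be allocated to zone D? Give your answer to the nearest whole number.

A: NₕSₕ = 2621·55 = 144155
B: NₕSₕ = 1341·39 = 52299
C: NₕSₕ = 1063·49 = 52087
D: NₕSₕ = 2535·39 = 98865
E: NₕSₕ = 829·35 = 29015
Σ NₕSₕ = 376421.
n_D = 200·98865/376421 = 52.529... → 53.

53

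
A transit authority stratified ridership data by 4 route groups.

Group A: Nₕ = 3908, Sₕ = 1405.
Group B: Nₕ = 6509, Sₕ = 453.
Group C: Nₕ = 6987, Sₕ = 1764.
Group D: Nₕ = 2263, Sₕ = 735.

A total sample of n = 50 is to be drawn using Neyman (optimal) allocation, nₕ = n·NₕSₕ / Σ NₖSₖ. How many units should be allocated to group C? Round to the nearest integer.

Σ NₕSₕ = 3908·1405 + 6509·453 + 6987·1764 + 2263·735 = 22427690.
Share for C: 12325068/22427690 = 0.54955.
n_C = 50 × 0.54955 = 27.477... → 27.

27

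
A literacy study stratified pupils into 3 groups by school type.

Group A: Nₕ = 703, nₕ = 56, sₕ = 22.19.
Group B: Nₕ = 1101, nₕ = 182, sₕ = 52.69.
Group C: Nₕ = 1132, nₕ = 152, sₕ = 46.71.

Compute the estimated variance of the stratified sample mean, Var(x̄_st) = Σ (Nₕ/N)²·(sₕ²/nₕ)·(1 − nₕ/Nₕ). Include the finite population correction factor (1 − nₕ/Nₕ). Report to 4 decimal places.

N = 2936; Wₕ = Nₕ/N.
group A: (703/2936)²·22.19²/56·(1 − 56/703) = 0.4639531
group B: (1101/2936)²·52.69²/182·(1 − 182/1101) = 1.7905058
group C: (1132/2936)²·46.71²/152·(1 − 152/1132) = 1.8472962
Sum = 4.1017552 → 4.1018.

4.1018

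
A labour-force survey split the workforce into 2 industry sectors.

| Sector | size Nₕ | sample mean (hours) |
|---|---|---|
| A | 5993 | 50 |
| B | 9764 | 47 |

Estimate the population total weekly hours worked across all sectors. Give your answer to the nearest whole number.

758558

A: 5993·50 = 299650
B: 9764·47 = 458908
τ̂ = Σ Nₕx̄ₕ = 758558.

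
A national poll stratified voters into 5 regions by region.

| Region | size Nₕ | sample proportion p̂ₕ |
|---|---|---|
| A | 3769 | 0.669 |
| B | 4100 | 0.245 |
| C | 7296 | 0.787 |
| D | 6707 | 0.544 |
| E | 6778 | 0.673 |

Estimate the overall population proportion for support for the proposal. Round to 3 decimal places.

Wₕ = Nₕ/N with N = 28650: 0.1316, 0.1431, 0.2547, 0.2341, 0.2366.
p̂_st = 0.1316·0.669 + 0.1431·0.245 + 0.2547·0.787 + 0.2341·0.544 + 0.2366·0.673 ≈ 0.61006... → 0.610.

0.610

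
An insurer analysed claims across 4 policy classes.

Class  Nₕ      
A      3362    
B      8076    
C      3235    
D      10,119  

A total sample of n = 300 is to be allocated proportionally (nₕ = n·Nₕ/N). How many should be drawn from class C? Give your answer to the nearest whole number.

39

Share of class C = 3235/24792 = 0.13049.
Allocate 300 × 0.13049 = 39.146... → 39.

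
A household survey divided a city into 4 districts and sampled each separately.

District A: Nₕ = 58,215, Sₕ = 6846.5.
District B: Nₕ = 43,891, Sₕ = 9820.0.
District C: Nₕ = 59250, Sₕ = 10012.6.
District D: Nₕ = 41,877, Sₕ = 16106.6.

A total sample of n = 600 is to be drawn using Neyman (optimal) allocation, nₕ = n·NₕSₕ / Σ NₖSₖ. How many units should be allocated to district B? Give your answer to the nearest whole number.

123

A: NₕSₕ = 58215·6846.5 = 398568997.5
B: NₕSₕ = 43891·9820.0 = 431009620
C: NₕSₕ = 59250·10012.6 = 593246550
D: NₕSₕ = 41877·16106.6 = 674496088.2
Σ NₕSₕ = 2097321255.7.
n_B = 600·431009620/2097321255.7 = 123.303... → 123.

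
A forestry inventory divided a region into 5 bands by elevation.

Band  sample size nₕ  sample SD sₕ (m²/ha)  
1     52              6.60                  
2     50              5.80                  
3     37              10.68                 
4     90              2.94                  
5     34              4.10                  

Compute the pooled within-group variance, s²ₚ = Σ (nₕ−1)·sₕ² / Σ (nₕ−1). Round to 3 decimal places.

Degrees of freedom: 51 + 49 + 36 + 89 + 33 = 258.
Σ(nₕ−1)sₕ² = 51·43.56 + 49·33.64 + 36·114.0624 + 89·8.6436 + 33·16.81 = 9300.1768.
s²ₚ = 9300.1768 / 258 = 36.04720... → 36.047.

36.047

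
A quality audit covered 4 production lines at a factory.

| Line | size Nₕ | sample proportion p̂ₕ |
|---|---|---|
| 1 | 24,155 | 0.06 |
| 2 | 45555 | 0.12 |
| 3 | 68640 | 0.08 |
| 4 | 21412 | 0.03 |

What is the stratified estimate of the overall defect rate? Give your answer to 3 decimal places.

0.082

Wₕ = Nₕ/N with N = 159762: 0.1512, 0.2851, 0.4296, 0.1340.
p̂_st = 0.1512·0.06 + 0.2851·0.12 + 0.4296·0.08 + 0.1340·0.03 ≈ 0.08168... → 0.082.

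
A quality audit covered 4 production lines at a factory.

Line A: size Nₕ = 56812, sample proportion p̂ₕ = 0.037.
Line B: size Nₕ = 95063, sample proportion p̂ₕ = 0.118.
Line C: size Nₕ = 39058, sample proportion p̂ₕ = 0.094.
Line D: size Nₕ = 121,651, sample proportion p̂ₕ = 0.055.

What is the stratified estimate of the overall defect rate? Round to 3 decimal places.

Wₕ = Nₕ/N with N = 312584: 0.1817, 0.3041, 0.1250, 0.3892.
p̂_st = 0.1817·0.037 + 0.3041·0.118 + 0.1250·0.094 + 0.3892·0.055 ≈ 0.07576... → 0.076.

0.076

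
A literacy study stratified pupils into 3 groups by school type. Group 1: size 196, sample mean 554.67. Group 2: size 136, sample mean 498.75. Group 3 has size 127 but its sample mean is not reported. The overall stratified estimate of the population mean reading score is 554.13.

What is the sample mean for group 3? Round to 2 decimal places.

N = 196 + 136 + 127 = 459.
Overall total = μ·N = 554.13·459 = 254345.67.
Subtract the known strata: 196·554.67 + 136·498.75 = 176545.32.
Remaining total for group 3: 254345.67 − 176545.32 = 77800.35.
Divide by its size: 77800.35 / 127 = 612.6012... → 612.60.

612.60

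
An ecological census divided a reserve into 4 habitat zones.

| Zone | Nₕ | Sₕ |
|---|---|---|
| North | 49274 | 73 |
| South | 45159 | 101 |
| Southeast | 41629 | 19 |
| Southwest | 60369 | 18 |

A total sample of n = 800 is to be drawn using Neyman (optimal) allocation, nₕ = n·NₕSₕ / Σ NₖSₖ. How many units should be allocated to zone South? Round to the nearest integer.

364

North: NₕSₕ = 49274·73 = 3597002
South: NₕSₕ = 45159·101 = 4561059
Southeast: NₕSₕ = 41629·19 = 790951
Southwest: NₕSₕ = 60369·18 = 1086642
Σ NₕSₕ = 10035654.
n_South = 800·4561059/10035654 = 363.588... → 364.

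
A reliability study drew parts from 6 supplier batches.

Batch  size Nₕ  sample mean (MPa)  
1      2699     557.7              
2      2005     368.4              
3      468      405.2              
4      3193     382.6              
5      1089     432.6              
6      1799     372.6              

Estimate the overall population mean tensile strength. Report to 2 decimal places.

426.25

x̄_st = (Σ Nₕx̄ₕ) / (Σ Nₕ) = (2699·557.7 + 2005·368.4 + 468·405.2 + 3193·382.6 + 1089·432.6 + 1799·372.6) / 11253
= 4796558.5 / 11253 = 426.2471... → 426.25.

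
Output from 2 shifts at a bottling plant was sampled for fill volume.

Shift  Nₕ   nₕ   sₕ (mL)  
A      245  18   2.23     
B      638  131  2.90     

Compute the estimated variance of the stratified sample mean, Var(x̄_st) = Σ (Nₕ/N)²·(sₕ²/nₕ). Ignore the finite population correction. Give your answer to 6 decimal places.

0.054784

N = 883. Term for each stratum: Wₕ²sₕ²/nₕ.
Var(x̄_st) = 0.021269045 + 0.033515419 = 0.054784463 → 0.054784.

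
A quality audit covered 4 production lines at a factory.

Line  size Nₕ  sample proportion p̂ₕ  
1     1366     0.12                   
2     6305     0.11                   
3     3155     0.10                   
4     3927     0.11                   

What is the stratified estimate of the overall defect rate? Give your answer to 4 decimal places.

N = 1366 + 6305 + 3155 + 3927 = 14753.
Overall proportion = Σ (Nₕ/N)·p̂ₕ.
Σ Nₕp̂ₕ = 163.92 + 693.55 + 315.5 + 431.97 = 1604.94.
1604.94 / 14753 = 0.108787... → 0.1088.

0.1088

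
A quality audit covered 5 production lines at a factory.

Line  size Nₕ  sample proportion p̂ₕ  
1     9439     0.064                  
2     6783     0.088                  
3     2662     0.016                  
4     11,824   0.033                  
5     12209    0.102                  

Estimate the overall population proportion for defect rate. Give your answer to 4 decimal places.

Wₕ = Nₕ/N with N = 42917: 0.2199, 0.1580, 0.0620, 0.2755, 0.2845.
p̂_st = 0.2199·0.064 + 0.1580·0.088 + 0.0620·0.016 + 0.2755·0.033 + 0.2845·0.102 ≈ 0.067085... → 0.0671.

0.0671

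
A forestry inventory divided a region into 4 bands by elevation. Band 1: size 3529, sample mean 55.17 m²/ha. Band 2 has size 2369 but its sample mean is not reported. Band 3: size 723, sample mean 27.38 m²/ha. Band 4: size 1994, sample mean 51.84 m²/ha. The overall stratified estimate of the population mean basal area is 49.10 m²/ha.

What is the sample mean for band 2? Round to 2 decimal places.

Σ Nₕx̄ₕ = N·μ, so 2369·x̄_2 = 8615·49.10 − (3529·55.17 + 723·27.38 + 1994·51.84).
= 422996.5 − 317859.63 = 105136.87.
x̄_2 = 105136.87 / 2369 = 44.3803... → 44.38.

44.38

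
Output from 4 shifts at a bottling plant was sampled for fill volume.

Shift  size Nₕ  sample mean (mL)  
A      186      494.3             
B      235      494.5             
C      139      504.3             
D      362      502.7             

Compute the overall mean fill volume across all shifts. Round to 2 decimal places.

x̄_st = (Σ Nₕx̄ₕ) / (Σ Nₕ) = (186·494.3 + 235·494.5 + 139·504.3 + 362·502.7) / 922
= 460222.4 / 922 = 499.1566... → 499.16.

499.16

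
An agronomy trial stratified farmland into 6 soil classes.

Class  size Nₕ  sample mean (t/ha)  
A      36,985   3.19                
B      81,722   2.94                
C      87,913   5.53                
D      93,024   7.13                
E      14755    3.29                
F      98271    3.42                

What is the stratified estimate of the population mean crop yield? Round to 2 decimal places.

4.59

N = 412670; weights Wₕ = Nₕ/N = (0.0896, 0.1980, 0.2130, 0.2254, 0.0358, 0.2381).
x̄_st = Σ Wₕ·x̄ₕ = 0.0896·3.19 + 0.1980·2.94 + 0.2130·5.53 + 0.2254·7.13 + 0.0358·3.29 + 0.2381·3.42 ≈ 4.5855...
→ 4.59.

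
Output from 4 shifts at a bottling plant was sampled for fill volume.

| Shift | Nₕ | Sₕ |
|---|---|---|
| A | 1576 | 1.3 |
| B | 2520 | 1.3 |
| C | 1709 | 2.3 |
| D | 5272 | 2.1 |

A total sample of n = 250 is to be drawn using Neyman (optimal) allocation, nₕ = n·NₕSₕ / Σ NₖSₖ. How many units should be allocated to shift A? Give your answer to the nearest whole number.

A: NₕSₕ = 1576·1.3 = 2048.8
B: NₕSₕ = 2520·1.3 = 3276
C: NₕSₕ = 1709·2.3 = 3930.7
D: NₕSₕ = 5272·2.1 = 11071.2
Σ NₕSₕ = 20326.7.
n_A = 250·2048.8/20326.7 = 25.198... → 25.

25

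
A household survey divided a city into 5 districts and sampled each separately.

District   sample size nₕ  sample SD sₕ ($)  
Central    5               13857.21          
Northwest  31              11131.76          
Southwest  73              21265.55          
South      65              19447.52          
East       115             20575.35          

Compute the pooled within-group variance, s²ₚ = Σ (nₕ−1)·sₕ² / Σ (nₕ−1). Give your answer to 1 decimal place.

385606307.2

Degrees of freedom: 4 + 30 + 72 + 64 + 114 = 284.
Σ(nₕ−1)sₕ² = 4·192022268.9841 + 30·123916080.6976 + 72·452223616.8025 + 64·378206034.1504 + 114·423345027.6225 = 109512191241.235.
s²ₚ = 109512191241.235 / 284 = 385606307.187... → 385606307.2.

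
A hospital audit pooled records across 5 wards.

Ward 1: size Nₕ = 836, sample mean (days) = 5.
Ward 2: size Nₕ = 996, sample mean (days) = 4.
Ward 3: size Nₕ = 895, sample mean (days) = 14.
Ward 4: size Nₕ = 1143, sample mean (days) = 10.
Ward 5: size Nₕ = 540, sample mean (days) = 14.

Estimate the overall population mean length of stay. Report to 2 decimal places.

9.00

N = 836 + 996 + 895 + 1143 + 540 = 4410.
The stratified mean weights each stratum mean by its population share Nₕ/N.
Σ Nₕx̄ₕ = 836·5 + 996·4 + 895·14 + 1143·10 + 540·14 = 4180 + 3984 + 12530 + 11430 + 7560 = 39684.
Divide by N: 39684 / 4410 = 8.9986... → 9.00.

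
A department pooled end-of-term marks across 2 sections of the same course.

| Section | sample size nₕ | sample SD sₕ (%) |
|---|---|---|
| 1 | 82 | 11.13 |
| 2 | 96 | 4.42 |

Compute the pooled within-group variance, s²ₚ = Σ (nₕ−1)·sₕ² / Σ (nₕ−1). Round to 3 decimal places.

1: (82−1)·11.13² = 81·123.8769 = 10034.0289
2: (96−1)·4.42² = 95·19.5364 = 1855.958
Numerator = 11889.9869; denominator = Σ(nₕ−1) = 176.
s²ₚ = 11889.9869/176 = 67.55674... → 67.557.

67.557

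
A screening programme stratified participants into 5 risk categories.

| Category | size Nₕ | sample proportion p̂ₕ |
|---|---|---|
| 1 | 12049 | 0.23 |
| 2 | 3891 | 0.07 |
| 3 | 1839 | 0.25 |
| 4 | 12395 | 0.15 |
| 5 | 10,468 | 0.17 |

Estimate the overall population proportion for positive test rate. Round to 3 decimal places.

N = 12049 + 3891 + 1839 + 12395 + 10468 = 40642.
Overall proportion = Σ (Nₕ/N)·p̂ₕ.
Σ Nₕp̂ₕ = 2771.27 + 272.37 + 459.75 + 1859.25 + 1779.56 = 7142.2.
7142.2 / 40642 = 0.17573... → 0.176.

0.176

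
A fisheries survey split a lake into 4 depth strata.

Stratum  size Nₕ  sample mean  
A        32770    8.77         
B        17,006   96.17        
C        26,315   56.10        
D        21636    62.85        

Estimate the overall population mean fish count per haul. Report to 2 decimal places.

48.70

N = 32770 + 17006 + 26315 + 21636 = 97727.
Overall mean = Σ (Nₕ/N)·x̄ₕ — weight by population share, not a simple average.
Σ Nₕx̄ₕ = 32770·8.77 + 17006·96.17 + 26315·56.10 + 21636·62.85 = 287392.9 + 1635467.02 + 1476271.5 + 1359822.6 = 4758954.02.
Divide by N: 4758954.02 / 97727 = 48.6964... → 48.70.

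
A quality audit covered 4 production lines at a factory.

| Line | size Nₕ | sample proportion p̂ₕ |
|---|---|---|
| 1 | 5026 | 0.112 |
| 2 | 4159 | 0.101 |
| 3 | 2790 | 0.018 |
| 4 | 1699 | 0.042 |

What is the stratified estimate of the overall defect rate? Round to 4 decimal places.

Wₕ = Nₕ/N with N = 13674: 0.3676, 0.3042, 0.2040, 0.1243.
p̂_st = 0.3676·0.112 + 0.3042·0.101 + 0.2040·0.018 + 0.1243·0.042 ≈ 0.080777... → 0.0808.

0.0808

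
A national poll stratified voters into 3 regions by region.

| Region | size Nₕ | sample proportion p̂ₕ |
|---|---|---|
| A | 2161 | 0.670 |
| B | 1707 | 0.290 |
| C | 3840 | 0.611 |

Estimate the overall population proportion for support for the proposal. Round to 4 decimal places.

N = 2161 + 1707 + 3840 = 7708.
Overall proportion = Σ (Nₕ/N)·p̂ₕ.
Σ Nₕp̂ₕ = 1447.87 + 495.03 + 2346.24 = 4289.14.
4289.14 / 7708 = 0.556453... → 0.5565.

0.5565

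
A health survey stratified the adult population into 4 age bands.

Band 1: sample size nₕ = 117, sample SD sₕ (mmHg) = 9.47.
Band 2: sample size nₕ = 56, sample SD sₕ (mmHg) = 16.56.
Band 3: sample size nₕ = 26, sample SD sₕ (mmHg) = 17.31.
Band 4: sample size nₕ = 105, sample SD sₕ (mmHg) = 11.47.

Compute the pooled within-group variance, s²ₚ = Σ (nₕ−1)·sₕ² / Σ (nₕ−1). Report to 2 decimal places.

1: (117−1)·9.47² = 116·89.6809 = 10402.9844
2: (56−1)·16.56² = 55·274.2336 = 15082.848
3: (26−1)·17.31² = 25·299.6361 = 7490.9025
4: (105−1)·11.47² = 104·131.5609 = 13682.3336
Numerator = 46659.0685; denominator = Σ(nₕ−1) = 300.
s²ₚ = 46659.0685/300 = 155.5302... → 155.53.

155.53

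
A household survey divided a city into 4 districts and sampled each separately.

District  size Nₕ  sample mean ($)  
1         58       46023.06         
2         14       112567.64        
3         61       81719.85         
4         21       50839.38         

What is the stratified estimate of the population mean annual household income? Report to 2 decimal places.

x̄_st = (Σ Nₕx̄ₕ) / (Σ Nₕ) = (58·46023.06 + 14·112567.64 + 61·81719.85 + 21·50839.38) / 154
= 10297822.27 / 154 = 66868.9758... → 66868.98.

66868.98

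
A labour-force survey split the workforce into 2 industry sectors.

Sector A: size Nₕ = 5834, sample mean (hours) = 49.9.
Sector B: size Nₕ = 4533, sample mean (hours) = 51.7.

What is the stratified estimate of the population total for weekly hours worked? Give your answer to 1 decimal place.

Population total = Σ Nₕ·x̄ₕ (each stratum's size times its mean).
5834·49.9 + 4533·51.7 = 291116.6 + 234356.1 = 525472.7.

525472.7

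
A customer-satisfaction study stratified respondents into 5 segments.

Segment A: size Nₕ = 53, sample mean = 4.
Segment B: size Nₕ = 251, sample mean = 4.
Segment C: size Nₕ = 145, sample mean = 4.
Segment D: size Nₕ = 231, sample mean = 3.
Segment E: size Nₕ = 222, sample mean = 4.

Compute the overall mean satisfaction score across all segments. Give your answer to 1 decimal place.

3.7

x̄_st = (Σ Nₕx̄ₕ) / (Σ Nₕ) = (53·4 + 251·4 + 145·4 + 231·3 + 222·4) / 902
= 3377 / 902 = 3.744... → 3.7.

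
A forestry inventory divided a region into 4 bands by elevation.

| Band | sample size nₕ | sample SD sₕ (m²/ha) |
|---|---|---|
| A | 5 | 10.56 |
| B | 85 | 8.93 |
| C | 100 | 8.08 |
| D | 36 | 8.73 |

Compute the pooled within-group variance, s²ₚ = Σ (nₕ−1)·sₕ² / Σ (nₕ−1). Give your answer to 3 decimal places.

73.313

A: (5−1)·10.56² = 4·111.5136 = 446.0544
B: (85−1)·8.93² = 84·79.7449 = 6698.5716
C: (100−1)·8.08² = 99·65.2864 = 6463.3536
D: (36−1)·8.73² = 35·76.2129 = 2667.4515
Numerator = 16275.4311; denominator = Σ(nₕ−1) = 222.
s²ₚ = 16275.4311/222 = 73.31275... → 73.313.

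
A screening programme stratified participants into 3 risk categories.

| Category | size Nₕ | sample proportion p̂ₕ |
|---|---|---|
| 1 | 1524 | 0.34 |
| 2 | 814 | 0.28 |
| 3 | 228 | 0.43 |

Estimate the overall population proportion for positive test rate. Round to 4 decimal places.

Wₕ = Nₕ/N with N = 2566: 0.5939, 0.3172, 0.0889.
p̂_st = 0.5939·0.34 + 0.3172·0.28 + 0.0889·0.43 ≈ 0.328963... → 0.3290.

0.3290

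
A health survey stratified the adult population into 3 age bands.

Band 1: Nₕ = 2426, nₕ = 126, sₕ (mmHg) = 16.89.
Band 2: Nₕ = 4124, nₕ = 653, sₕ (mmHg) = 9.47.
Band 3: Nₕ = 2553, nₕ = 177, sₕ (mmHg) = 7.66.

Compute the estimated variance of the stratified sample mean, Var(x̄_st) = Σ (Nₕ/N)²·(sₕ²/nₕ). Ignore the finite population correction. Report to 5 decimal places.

0.21507

N = 9103. Term for each stratum: Wₕ²sₕ²/nₕ.
Var(x̄_st) = 0.16080563 + 0.02818740 + 0.02607455 = 0.21506758 → 0.21507.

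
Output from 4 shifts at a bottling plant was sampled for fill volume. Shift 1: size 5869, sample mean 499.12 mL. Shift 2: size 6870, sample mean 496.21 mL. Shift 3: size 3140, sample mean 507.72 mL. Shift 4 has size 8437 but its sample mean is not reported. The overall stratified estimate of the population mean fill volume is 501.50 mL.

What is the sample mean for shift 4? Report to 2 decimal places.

Σ Nₕx̄ₕ = N·μ, so 8437·x̄_4 = 24316·501.50 − (5869·499.12 + 6870·496.21 + 3140·507.72).
= 12194474 − 7932538.78 = 4261935.22.
x̄_4 = 4261935.22 / 8437 = 505.1482... → 505.15.

505.15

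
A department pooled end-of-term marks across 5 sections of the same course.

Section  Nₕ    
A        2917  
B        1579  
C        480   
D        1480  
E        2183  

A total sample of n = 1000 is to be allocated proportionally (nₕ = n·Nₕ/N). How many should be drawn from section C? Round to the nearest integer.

56

Share of section C = 480/8639 = 0.05556.
Allocate 1000 × 0.05556 = 55.562... → 56.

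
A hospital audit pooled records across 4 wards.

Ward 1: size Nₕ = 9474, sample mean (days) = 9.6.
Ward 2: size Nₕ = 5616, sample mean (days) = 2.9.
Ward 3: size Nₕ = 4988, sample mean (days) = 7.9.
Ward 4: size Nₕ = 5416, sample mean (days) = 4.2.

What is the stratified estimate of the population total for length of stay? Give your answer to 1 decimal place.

169389.2

1: 9474·9.6 = 90950.4
2: 5616·2.9 = 16286.4
3: 4988·7.9 = 39405.2
4: 5416·4.2 = 22747.2
τ̂ = Σ Nₕx̄ₕ = 169389.2.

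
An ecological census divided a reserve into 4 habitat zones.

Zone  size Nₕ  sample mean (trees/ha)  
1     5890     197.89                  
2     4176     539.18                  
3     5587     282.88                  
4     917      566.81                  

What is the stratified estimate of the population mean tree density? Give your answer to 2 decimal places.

N = 5890 + 4176 + 5587 + 917 = 16570.
Overall mean = Σ (Nₕ/N)·x̄ₕ — weight by population share, not a simple average.
Σ Nₕx̄ₕ = 5890·197.89 + 4176·539.18 + 5587·282.88 + 917·566.81 = 1165572.1 + 2251615.68 + 1580450.56 + 519764.77 = 5517403.11.
Divide by N: 5517403.11 / 16570 = 332.9754... → 332.98.

332.98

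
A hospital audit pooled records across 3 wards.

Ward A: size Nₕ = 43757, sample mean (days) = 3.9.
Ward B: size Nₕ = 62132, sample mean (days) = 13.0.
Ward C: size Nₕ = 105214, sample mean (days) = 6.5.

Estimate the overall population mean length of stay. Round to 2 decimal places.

7.87

x̄_st = (Σ Nₕx̄ₕ) / (Σ Nₕ) = (43757·3.9 + 62132·13.0 + 105214·6.5) / 211103
= 1662259.3 / 211103 = 7.8742... → 7.87.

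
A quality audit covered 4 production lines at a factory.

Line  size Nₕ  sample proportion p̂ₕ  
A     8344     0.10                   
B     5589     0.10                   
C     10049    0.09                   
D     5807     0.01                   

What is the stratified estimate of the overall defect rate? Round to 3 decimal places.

Wₕ = Nₕ/N with N = 29789: 0.2801, 0.1876, 0.3373, 0.1949.
p̂_st = 0.2801·0.10 + 0.1876·0.10 + 0.3373·0.09 + 0.1949·0.01 ≈ 0.07908... → 0.079.

0.079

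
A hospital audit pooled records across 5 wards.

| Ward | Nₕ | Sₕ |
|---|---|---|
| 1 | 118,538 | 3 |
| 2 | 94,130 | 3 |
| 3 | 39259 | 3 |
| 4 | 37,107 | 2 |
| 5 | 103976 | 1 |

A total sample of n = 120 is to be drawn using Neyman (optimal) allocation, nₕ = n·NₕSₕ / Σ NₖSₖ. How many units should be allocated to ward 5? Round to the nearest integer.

13

Σ NₕSₕ = 118538·3 + 94130·3 + 39259·3 + 37107·2 + 103976·1 = 933971.
Share for 5: 103976/933971 = 0.11133.
n_5 = 120 × 0.11133 = 13.359... → 13.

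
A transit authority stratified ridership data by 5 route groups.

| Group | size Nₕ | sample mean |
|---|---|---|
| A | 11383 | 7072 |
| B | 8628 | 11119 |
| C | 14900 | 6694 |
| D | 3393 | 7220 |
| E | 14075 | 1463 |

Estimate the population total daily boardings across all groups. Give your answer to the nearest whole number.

321265093

A: 11383·7072 = 80500576
B: 8628·11119 = 95934732
C: 14900·6694 = 99740600
D: 3393·7220 = 24497460
E: 14075·1463 = 20591725
τ̂ = Σ Nₕx̄ₕ = 321265093.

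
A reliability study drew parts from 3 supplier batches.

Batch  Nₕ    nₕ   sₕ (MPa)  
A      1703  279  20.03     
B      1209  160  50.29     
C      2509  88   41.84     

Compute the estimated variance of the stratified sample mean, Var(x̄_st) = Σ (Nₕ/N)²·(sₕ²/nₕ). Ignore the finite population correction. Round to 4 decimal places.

N = 5421. Term for each stratum: Wₕ²sₕ²/nₕ.
Var(x̄_st) = 0.1419150 + 0.7862073 + 4.2613106 = 5.1894328 → 5.1894.

5.1894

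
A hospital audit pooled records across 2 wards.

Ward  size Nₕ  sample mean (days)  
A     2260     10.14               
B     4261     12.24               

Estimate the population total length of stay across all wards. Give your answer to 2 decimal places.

75071.04

Population total = Σ Nₕ·x̄ₕ (each stratum's size times its mean).
2260·10.14 + 4261·12.24 = 22916.4 + 52154.64 = 75071.04.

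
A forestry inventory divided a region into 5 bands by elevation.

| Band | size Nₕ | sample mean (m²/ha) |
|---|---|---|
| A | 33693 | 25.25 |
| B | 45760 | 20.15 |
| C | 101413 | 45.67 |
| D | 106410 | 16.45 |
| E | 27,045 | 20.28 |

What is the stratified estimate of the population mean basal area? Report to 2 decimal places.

x̄_st = (Σ Nₕx̄ₕ) / (Σ Nₕ) = (33693·25.25 + 45760·20.15 + 101413·45.67 + 106410·16.45 + 27045·20.28) / 314321
= 8703261.06 / 314321 = 27.6891... → 27.69.

27.69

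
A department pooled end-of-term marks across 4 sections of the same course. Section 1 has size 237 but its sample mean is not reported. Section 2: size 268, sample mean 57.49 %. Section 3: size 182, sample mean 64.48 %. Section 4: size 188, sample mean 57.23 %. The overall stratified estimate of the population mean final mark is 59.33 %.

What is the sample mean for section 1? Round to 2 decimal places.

59.12

Σ Nₕx̄ₕ = N·μ, so 237·x̄_1 = 875·59.33 − (268·57.49 + 182·64.48 + 188·57.23).
= 51913.75 − 37901.92 = 14011.83.
x̄_1 = 14011.83 / 237 = 59.1216... → 59.12.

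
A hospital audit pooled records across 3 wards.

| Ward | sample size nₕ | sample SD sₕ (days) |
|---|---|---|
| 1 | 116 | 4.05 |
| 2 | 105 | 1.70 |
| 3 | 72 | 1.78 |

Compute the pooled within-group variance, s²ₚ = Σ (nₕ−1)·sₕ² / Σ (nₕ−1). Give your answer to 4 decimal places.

1: (116−1)·4.05² = 115·16.4025 = 1886.2875
2: (105−1)·1.70² = 104·2.89 = 300.56
3: (72−1)·1.78² = 71·3.1684 = 224.9564
Numerator = 2411.8039; denominator = Σ(nₕ−1) = 290.
s²ₚ = 2411.8039/290 = 8.316565... → 8.3166.

8.3166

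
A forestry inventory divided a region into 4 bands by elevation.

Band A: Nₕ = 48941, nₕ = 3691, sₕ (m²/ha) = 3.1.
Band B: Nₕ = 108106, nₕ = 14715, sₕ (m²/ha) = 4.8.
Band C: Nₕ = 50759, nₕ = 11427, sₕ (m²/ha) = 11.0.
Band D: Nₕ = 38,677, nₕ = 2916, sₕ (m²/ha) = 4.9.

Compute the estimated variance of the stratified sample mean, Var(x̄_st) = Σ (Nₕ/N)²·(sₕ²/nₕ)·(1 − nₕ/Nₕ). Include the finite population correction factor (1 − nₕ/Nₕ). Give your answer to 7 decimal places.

0.0008905

N = 246483; Wₕ = Nₕ/N.
band A: (48941/246483)²·3.1²/3691·(1 − 3691/48941) = 0.0000949067
band B: (108106/246483)²·4.8²/14715·(1 − 14715/108106) = 0.0002601975
band C: (50759/246483)²·11.0²/11427·(1 − 11427/50759) = 0.0003479672
band D: (38677/246483)²·4.9²/2916·(1 − 2916/38677) = 0.0001874533
Sum = 0.0008905247 → 0.0008905.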